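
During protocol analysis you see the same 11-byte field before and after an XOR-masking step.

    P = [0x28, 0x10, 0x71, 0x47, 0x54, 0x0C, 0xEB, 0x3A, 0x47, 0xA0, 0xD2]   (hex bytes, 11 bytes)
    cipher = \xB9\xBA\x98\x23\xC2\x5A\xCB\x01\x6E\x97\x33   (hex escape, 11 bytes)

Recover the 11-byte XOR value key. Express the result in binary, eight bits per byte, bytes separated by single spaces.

Since cipher = P ⊕ key, XORing both sides with P gives key = P ⊕ cipher.
 40 XOR 185 = 145
 16 XOR 186 = 170
113 XOR 152 = 233
 71 XOR  35 = 100
 84 XOR 194 = 150
 12 XOR  90 =  86
235 XOR 203 =  32
 58 XOR   1 =  59
 71 XOR 110 =  41
160 XOR 151 =  55
210 XOR  51 = 225

10010001 10101010 11101001 01100100 10010110 01010110 00100000 00111011 00101001 00110111 11100001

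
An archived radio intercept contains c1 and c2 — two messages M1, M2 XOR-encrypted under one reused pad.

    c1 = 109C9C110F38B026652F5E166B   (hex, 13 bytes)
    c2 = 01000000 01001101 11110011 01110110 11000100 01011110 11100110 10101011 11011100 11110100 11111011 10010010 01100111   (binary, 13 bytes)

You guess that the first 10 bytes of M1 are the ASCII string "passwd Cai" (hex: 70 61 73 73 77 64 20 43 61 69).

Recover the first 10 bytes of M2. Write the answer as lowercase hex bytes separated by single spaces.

20 b0 1c 14 bc 02 76 ce d8 b2

First, c1 ⊕ c2 = (M1 ⊕ K) ⊕ (M2 ⊕ K) = M1 ⊕ M2, so the key drops out. Then M2 = (M1 ⊕ M2) ⊕ M1 over the first 10 bytes.
byte 0: (10 XOR 40) XOR 70 = 50 XOR 70 = 20
byte 1: (9c XOR 4d) XOR 61 = d1 XOR 61 = b0
byte 2: (9c XOR f3) XOR 73 = 6f XOR 73 = 1c
byte 3: (11 XOR 76) XOR 73 = 67 XOR 73 = 14
byte 4: (0f XOR c4) XOR 77 = cb XOR 77 = bc
byte 5: (38 XOR 5e) XOR 64 = 66 XOR 64 = 02
byte 6: (b0 XOR e6) XOR 20 = 56 XOR 20 = 76
byte 7: (26 XOR ab) XOR 43 = 8d XOR 43 = ce
byte 8: (65 XOR dc) XOR 61 = b9 XOR 61 = d8
byte 9: (2f XOR f4) XOR 69 = db XOR 69 = b2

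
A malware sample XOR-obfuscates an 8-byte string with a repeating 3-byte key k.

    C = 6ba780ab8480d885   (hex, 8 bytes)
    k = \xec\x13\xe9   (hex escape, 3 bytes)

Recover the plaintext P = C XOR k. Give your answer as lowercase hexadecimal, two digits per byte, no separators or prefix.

The 3-byte key repeats, so the effective keystream is ec 13 e9 ec 13 e9 ec 13.
byte 0: 6b XOR ec = 87
byte 1: a7 XOR 13 = b4
byte 2: 80 XOR e9 = 69
byte 3: ab XOR ec = 47
byte 4: 84 XOR 13 = 97
byte 5: 80 XOR e9 = 69
byte 6: d8 XOR ec = 34
byte 7: 85 XOR 13 = 96

87b4694797693496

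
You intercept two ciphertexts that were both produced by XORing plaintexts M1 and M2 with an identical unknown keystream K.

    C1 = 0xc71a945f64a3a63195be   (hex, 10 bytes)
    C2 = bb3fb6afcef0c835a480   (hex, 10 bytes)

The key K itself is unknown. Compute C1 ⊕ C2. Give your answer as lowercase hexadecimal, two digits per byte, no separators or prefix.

C1 ⊕ C2 = (M1 ⊕ K) ⊕ (M2 ⊕ K) = M1 ⊕ M2 — the shared key cancels under XOR.
199 xor 187 = 124
 26 xor  63 =  37
148 xor 182 =  34
 95 xor 175 = 240
100 xor 206 = 170
163 xor 240 =  83
166 xor 200 = 110
 49 xor  53 =   4
149 xor 164 =  49
190 xor 128 =  62

7c2522f0aa536e04313e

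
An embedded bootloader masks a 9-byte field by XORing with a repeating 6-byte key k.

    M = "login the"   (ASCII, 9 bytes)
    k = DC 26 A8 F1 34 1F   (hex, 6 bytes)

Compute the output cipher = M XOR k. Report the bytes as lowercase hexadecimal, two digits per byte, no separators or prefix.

The 6-byte key repeats, so the effective keystream is dc 26 a8 f1 34 1f dc 26 a8.
byte 0: 108 XOR 220 = 176
byte 1: 111 XOR  38 =  73
byte 2: 103 XOR 168 = 207
byte 3: 105 XOR 241 = 152
byte 4: 110 XOR  52 =  90
byte 5:  32 XOR  31 =  63
byte 6: 116 XOR 220 = 168
byte 7: 104 XOR  38 =  78
byte 8: 101 XOR 168 = 205

b049cf985a3fa84ecd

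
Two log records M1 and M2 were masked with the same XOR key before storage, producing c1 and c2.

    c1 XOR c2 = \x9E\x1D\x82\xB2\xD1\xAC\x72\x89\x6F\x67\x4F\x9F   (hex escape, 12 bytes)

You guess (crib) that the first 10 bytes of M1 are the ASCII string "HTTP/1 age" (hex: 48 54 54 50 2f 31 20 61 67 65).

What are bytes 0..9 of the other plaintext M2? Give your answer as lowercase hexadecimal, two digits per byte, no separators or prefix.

d649d6e2fe9d52e80802

Since c1 ⊕ c2 = M1 ⊕ M2, XORing with the guessed M1 bytes yields the corresponding M2 bytes: M2 = (c1 ⊕ c2) ⊕ M1.
10011110 XOR 01001000 = 11010110
00011101 XOR 01010100 = 01001001
10000010 XOR 01010100 = 11010110
10110010 XOR 01010000 = 11100010
11010001 XOR 00101111 = 11111110
10101100 XOR 00110001 = 10011101
01110010 XOR 00100000 = 01010010
10001001 XOR 01100001 = 11101000
01101111 XOR 01100111 = 00001000
01100111 XOR 01100101 = 00000010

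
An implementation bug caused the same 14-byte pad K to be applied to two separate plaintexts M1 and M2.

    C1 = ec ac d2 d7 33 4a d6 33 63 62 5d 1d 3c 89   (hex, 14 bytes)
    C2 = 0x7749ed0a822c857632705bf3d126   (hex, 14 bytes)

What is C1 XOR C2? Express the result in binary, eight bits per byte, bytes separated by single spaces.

10011011 11100101 00111111 11011101 10110001 01100110 01010011 01000101 01010001 00010010 00000110 11101110 11101101 10101111

C1 ⊕ C2 = (M1 ⊕ K) ⊕ (M2 ⊕ K) = M1 ⊕ M2 — the shared key cancels under XOR.
ec xor 77 = 9b
ac xor 49 = e5
d2 xor ed = 3f
d7 xor 0a = dd
33 xor 82 = b1
4a xor 2c = 66
d6 xor 85 = 53
33 xor 76 = 45
63 xor 32 = 51
62 xor 70 = 12
5d xor 5b = 06
1d xor f3 = ee
3c xor d1 = ed
89 xor 26 = af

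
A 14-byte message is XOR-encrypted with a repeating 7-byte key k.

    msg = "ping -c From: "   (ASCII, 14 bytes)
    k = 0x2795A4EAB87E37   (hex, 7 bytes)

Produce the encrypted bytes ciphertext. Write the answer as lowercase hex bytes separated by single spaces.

57 fc ca 8d 98 53 54 07 d3 d6 85 d5 44 17

The 7-byte key repeats, so the effective keystream is 27 95 a4 ea b8 7e 37 27 95 a4 ea b8 7e 37.
byte 0: 70 ⊕ 27 = 57
byte 1: 69 ⊕ 95 = fc
byte 2: 6e ⊕ a4 = ca
byte 3: 67 ⊕ ea = 8d
byte 4: 20 ⊕ b8 = 98
byte 5: 2d ⊕ 7e = 53
byte 6: 63 ⊕ 37 = 54
byte 7: 20 ⊕ 27 = 07
byte 8: 46 ⊕ 95 = d3
byte 9: 72 ⊕ a4 = d6
byte 10: 6f ⊕ ea = 85
byte 11: 6d ⊕ b8 = d5
byte 12: 3a ⊕ 7e = 44
byte 13: 20 ⊕ 37 = 17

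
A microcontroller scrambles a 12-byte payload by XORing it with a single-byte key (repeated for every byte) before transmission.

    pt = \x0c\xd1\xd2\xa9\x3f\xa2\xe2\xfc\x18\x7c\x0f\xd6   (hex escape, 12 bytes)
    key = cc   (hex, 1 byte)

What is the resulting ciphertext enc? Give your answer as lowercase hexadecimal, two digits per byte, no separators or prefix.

The 1-byte key repeats, so the effective keystream is cc cc cc cc cc cc cc cc cc cc cc cc.
byte 0: 0c ⊕ cc = c0
byte 1: d1 ⊕ cc = 1d
byte 2: d2 ⊕ cc = 1e
byte 3: a9 ⊕ cc = 65
byte 4: 3f ⊕ cc = f3
byte 5: a2 ⊕ cc = 6e
byte 6: e2 ⊕ cc = 2e
byte 7: fc ⊕ cc = 30
byte 8: 18 ⊕ cc = d4
byte 9: 7c ⊕ cc = b0
byte 10: 0f ⊕ cc = c3
byte 11: d6 ⊕ cc = 1a

c01d1e65f36e2e30d4b0c31a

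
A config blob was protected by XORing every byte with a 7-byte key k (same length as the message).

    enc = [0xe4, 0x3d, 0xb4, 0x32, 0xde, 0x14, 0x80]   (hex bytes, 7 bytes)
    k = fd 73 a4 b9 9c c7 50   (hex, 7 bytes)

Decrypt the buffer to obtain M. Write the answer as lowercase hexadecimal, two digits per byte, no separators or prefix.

XOR is its own inverse, so applying the key byte-wise gives the result directly.
e4 XOR fd = 19
3d XOR 73 = 4e
b4 XOR a4 = 10
32 XOR b9 = 8b
de XOR 9c = 42
14 XOR c7 = d3
80 XOR 50 = d0

194e108b42d3d0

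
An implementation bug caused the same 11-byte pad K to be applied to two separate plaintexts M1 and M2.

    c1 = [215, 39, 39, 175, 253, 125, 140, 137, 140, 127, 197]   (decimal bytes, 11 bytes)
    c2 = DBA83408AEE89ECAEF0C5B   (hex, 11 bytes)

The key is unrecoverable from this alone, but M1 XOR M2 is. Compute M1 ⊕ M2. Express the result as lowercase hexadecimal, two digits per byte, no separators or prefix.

0c8f13a75395124363739e

c1 ⊕ c2 = (M1 ⊕ K) ⊕ (M2 ⊕ K) = M1 ⊕ M2 — the shared key cancels under XOR.
byte 0: d7 ^ db = 0c
byte 1: 27 ^ a8 = 8f
byte 2: 27 ^ 34 = 13
byte 3: af ^ 08 = a7
byte 4: fd ^ ae = 53
byte 5: 7d ^ e8 = 95
byte 6: 8c ^ 9e = 12
byte 7: 89 ^ ca = 43
byte 8: 8c ^ ef = 63
byte 9: 7f ^ 0c = 73
byte 10: c5 ^ 5b = 9e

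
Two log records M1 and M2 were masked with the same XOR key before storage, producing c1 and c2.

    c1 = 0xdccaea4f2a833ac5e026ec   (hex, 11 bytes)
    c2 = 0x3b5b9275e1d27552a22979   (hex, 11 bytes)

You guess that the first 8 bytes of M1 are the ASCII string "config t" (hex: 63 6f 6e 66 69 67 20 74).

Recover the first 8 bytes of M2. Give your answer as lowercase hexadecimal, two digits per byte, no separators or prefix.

84fe165ca2366fe3

First, c1 ⊕ c2 = (M1 ⊕ K) ⊕ (M2 ⊕ K) = M1 ⊕ M2, so the key drops out. Then M2 = (M1 ⊕ M2) ⊕ M1 over the first 8 bytes.
byte 0: (dc ^ 3b) ^ 63 = e7 ^ 63 = 84
byte 1: (ca ^ 5b) ^ 6f = 91 ^ 6f = fe
byte 2: (ea ^ 92) ^ 6e = 78 ^ 6e = 16
byte 3: (4f ^ 75) ^ 66 = 3a ^ 66 = 5c
byte 4: (2a ^ e1) ^ 69 = cb ^ 69 = a2
byte 5: (83 ^ d2) ^ 67 = 51 ^ 67 = 36
byte 6: (3a ^ 75) ^ 20 = 4f ^ 20 = 6f
byte 7: (c5 ^ 52) ^ 74 = 97 ^ 74 = e3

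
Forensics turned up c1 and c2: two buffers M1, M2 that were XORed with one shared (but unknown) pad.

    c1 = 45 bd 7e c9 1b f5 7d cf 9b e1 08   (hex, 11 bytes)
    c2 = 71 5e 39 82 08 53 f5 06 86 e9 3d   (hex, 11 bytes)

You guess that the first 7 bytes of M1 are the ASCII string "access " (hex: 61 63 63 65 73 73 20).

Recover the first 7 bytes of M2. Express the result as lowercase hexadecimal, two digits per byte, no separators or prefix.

First, c1 ⊕ c2 = (M1 ⊕ K) ⊕ (M2 ⊕ K) = M1 ⊕ M2, so the key drops out. Then M2 = (M1 ⊕ M2) ⊕ M1 over the first 7 bytes.
byte 0: (45 XOR 71) XOR 61 = 34 XOR 61 = 55
byte 1: (bd XOR 5e) XOR 63 = e3 XOR 63 = 80
byte 2: (7e XOR 39) XOR 63 = 47 XOR 63 = 24
byte 3: (c9 XOR 82) XOR 65 = 4b XOR 65 = 2e
byte 4: (1b XOR 08) XOR 73 = 13 XOR 73 = 60
byte 5: (f5 XOR 53) XOR 73 = a6 XOR 73 = d5
byte 6: (7d XOR f5) XOR 20 = 88 XOR 20 = a8

5580242e60d5a8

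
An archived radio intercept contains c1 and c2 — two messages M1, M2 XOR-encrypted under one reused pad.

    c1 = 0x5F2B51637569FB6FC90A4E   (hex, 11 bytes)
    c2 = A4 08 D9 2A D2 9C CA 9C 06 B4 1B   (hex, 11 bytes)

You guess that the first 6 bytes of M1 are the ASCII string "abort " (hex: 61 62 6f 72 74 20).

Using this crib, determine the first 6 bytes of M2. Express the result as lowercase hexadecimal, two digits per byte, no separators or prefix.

9a41e73bd3d5

First, c1 ⊕ c2 = (M1 ⊕ K) ⊕ (M2 ⊕ K) = M1 ⊕ M2, so the key drops out. Then M2 = (M1 ⊕ M2) ⊕ M1 over the first 6 bytes.
byte 0: (5f xor a4) xor 61 = fb xor 61 = 9a
byte 1: (2b xor 08) xor 62 = 23 xor 62 = 41
byte 2: (51 xor d9) xor 6f = 88 xor 6f = e7
byte 3: (63 xor 2a) xor 72 = 49 xor 72 = 3b
byte 4: (75 xor d2) xor 74 = a7 xor 74 = d3
byte 5: (69 xor 9c) xor 20 = f5 xor 20 = d5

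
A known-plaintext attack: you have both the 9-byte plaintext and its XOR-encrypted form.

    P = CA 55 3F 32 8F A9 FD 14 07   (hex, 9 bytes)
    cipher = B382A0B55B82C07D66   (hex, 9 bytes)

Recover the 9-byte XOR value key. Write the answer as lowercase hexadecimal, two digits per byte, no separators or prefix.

79d79f87d42b3d6961

Since cipher = P ⊕ key, XORing both sides with P gives key = P ⊕ cipher.
202 ⊕ 179 = 121
 85 ⊕ 130 = 215
 63 ⊕ 160 = 159
 50 ⊕ 181 = 135
143 ⊕  91 = 212
169 ⊕ 130 =  43
253 ⊕ 192 =  61
 20 ⊕ 125 = 105
  7 ⊕ 102 =  97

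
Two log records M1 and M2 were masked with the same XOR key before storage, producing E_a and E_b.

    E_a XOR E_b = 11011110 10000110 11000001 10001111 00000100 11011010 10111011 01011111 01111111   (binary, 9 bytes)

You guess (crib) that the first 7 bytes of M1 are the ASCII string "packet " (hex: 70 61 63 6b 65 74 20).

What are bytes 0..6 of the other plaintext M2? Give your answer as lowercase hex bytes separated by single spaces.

ae e7 a2 e4 61 ae 9b

Since E_a ⊕ E_b = M1 ⊕ M2, XORing with the guessed M1 bytes yields the corresponding M2 bytes: M2 = (E_a ⊕ E_b) ⊕ M1.
11011110 xor 01110000 = 10101110
10000110 xor 01100001 = 11100111
11000001 xor 01100011 = 10100010
10001111 xor 01101011 = 11100100
00000100 xor 01100101 = 01100001
11011010 xor 01110100 = 10101110
10111011 xor 00100000 = 10011011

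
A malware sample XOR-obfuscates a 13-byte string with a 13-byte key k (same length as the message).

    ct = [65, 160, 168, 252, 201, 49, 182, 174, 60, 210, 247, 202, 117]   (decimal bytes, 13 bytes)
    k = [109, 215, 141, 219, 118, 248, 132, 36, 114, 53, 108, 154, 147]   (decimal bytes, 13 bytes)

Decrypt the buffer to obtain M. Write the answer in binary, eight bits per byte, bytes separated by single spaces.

00101100 01110111 00100101 00100111 10111111 11001001 00110010 10001010 01001110 11100111 10011011 01010000 11100110

XOR is its own inverse, so applying the key byte-wise gives the result directly.
byte 0: 41 XOR 6d = 2c
byte 1: a0 XOR d7 = 77
byte 2: a8 XOR 8d = 25
byte 3: fc XOR db = 27
byte 4: c9 XOR 76 = bf
byte 5: 31 XOR f8 = c9
byte 6: b6 XOR 84 = 32
byte 7: ae XOR 24 = 8a
byte 8: 3c XOR 72 = 4e
byte 9: d2 XOR 35 = e7
byte 10: f7 XOR 6c = 9b
byte 11: ca XOR 9a = 50
byte 12: 75 XOR 93 = e6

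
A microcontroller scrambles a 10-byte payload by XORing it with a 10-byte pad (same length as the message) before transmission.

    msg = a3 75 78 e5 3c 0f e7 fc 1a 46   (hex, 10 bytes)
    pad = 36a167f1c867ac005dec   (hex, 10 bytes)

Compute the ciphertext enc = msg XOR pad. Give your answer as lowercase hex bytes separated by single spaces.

XOR is its own inverse, so applying the key byte-wise gives the result directly.
a3 ⊕ 36 = 95
75 ⊕ a1 = d4
78 ⊕ 67 = 1f
e5 ⊕ f1 = 14
3c ⊕ c8 = f4
0f ⊕ 67 = 68
e7 ⊕ ac = 4b
fc ⊕ 00 = fc
1a ⊕ 5d = 47
46 ⊕ ec = aa

95 d4 1f 14 f4 68 4b fc 47 aa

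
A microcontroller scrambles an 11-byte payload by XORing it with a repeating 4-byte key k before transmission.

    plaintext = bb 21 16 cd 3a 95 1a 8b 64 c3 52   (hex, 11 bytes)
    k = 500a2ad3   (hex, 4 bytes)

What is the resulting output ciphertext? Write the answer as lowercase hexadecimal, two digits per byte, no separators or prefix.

eb2b3c1e6a9f305834c978

The 4-byte key repeats, so the effective keystream is 50 0a 2a d3 50 0a 2a d3 50 0a 2a.
byte 0: bb ^ 50 = eb
byte 1: 21 ^ 0a = 2b
byte 2: 16 ^ 2a = 3c
byte 3: cd ^ d3 = 1e
byte 4: 3a ^ 50 = 6a
byte 5: 95 ^ 0a = 9f
byte 6: 1a ^ 2a = 30
byte 7: 8b ^ d3 = 58
byte 8: 64 ^ 50 = 34
byte 9: c3 ^ 0a = c9
byte 10: 52 ^ 2a = 78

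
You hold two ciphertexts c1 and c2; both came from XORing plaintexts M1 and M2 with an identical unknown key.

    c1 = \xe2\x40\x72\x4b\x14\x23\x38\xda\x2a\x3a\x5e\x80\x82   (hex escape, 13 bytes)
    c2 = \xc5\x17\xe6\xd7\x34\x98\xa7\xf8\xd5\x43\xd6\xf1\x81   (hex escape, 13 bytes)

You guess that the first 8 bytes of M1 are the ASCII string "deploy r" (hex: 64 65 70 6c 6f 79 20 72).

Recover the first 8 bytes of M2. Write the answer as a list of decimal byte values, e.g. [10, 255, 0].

[67, 50, 228, 240, 79, 194, 191, 80]

First, c1 ⊕ c2 = (M1 ⊕ K) ⊕ (M2 ⊕ K) = M1 ⊕ M2, so the key drops out. Then M2 = (M1 ⊕ M2) ⊕ M1 over the first 8 bytes.
byte 0: (e2 XOR c5) XOR 64 = 27 XOR 64 = 43
byte 1: (40 XOR 17) XOR 65 = 57 XOR 65 = 32
byte 2: (72 XOR e6) XOR 70 = 94 XOR 70 = e4
byte 3: (4b XOR d7) XOR 6c = 9c XOR 6c = f0
byte 4: (14 XOR 34) XOR 6f = 20 XOR 6f = 4f
byte 5: (23 XOR 98) XOR 79 = bb XOR 79 = c2
byte 6: (38 XOR a7) XOR 20 = 9f XOR 20 = bf
byte 7: (da XOR f8) XOR 72 = 22 XOR 72 = 50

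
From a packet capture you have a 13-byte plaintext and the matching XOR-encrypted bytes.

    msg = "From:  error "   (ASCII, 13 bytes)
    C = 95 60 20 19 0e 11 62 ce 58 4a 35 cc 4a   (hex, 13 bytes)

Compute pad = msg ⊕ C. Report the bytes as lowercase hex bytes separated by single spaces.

d3 12 4f 74 34 31 42 ab 2a 38 5a be 6a

Since C = msg ⊕ pad, XORing both sides with msg gives pad = msg ⊕ C.
46 xor 95 = d3
72 xor 60 = 12
6f xor 20 = 4f
6d xor 19 = 74
3a xor 0e = 34
20 xor 11 = 31
20 xor 62 = 42
65 xor ce = ab
72 xor 58 = 2a
72 xor 4a = 38
6f xor 35 = 5a
72 xor cc = be
20 xor 4a = 6a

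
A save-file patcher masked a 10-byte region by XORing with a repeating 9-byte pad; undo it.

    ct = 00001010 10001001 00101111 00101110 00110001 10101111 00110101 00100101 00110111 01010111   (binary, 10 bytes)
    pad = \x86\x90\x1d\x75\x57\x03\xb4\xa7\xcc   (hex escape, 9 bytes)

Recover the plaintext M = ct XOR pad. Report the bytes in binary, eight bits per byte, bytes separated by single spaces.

The 9-byte key repeats, so the effective keystream is 86 90 1d 75 57 03 b4 a7 cc 86.
byte 0:  10 xor 134 = 140
byte 1: 137 xor 144 =  25
byte 2:  47 xor  29 =  50
byte 3:  46 xor 117 =  91
byte 4:  49 xor  87 = 102
byte 5: 175 xor   3 = 172
byte 6:  53 xor 180 = 129
byte 7:  37 xor 167 = 130
byte 8:  55 xor 204 = 251
byte 9:  87 xor 134 = 209

10001100 00011001 00110010 01011011 01100110 10101100 10000001 10000010 11111011 11010001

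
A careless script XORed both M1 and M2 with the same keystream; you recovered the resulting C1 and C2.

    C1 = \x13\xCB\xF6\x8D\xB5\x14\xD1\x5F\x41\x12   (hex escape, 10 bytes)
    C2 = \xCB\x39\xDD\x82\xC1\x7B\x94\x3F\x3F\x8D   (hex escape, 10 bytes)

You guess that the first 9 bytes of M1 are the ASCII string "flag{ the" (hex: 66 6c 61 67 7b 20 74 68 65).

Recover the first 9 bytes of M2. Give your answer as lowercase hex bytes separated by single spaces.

be 9e 4a 68 0f 4f 31 08 1b

First, C1 ⊕ C2 = (M1 ⊕ K) ⊕ (M2 ⊕ K) = M1 ⊕ M2, so the key drops out. Then M2 = (M1 ⊕ M2) ⊕ M1 over the first 9 bytes.
byte 0: (13 ⊕ cb) ⊕ 66 = d8 ⊕ 66 = be
byte 1: (cb ⊕ 39) ⊕ 6c = f2 ⊕ 6c = 9e
byte 2: (f6 ⊕ dd) ⊕ 61 = 2b ⊕ 61 = 4a
byte 3: (8d ⊕ 82) ⊕ 67 = 0f ⊕ 67 = 68
byte 4: (b5 ⊕ c1) ⊕ 7b = 74 ⊕ 7b = 0f
byte 5: (14 ⊕ 7b) ⊕ 20 = 6f ⊕ 20 = 4f
byte 6: (d1 ⊕ 94) ⊕ 74 = 45 ⊕ 74 = 31
byte 7: (5f ⊕ 3f) ⊕ 68 = 60 ⊕ 68 = 08
byte 8: (41 ⊕ 3f) ⊕ 65 = 7e ⊕ 65 = 1b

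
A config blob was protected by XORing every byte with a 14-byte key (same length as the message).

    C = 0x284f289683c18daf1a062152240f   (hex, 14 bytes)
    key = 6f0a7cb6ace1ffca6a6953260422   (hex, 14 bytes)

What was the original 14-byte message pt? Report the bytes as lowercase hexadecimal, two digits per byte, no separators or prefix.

XOR is its own inverse, so applying the key byte-wise gives the result directly.
28 ⊕ 6f = 47
4f ⊕ 0a = 45
28 ⊕ 7c = 54
96 ⊕ b6 = 20
83 ⊕ ac = 2f
c1 ⊕ e1 = 20
8d ⊕ ff = 72
af ⊕ ca = 65
1a ⊕ 6a = 70
06 ⊕ 69 = 6f
21 ⊕ 53 = 72
52 ⊕ 26 = 74
24 ⊕ 04 = 20
0f ⊕ 22 = 2d

474554202f207265706f7274202d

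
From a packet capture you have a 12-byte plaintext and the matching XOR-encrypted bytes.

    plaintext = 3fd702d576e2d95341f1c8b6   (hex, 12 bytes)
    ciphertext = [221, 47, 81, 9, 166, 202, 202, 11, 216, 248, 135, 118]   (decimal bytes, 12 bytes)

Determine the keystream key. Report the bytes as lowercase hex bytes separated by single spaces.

Since ciphertext = plaintext ⊕ key, XORing both sides with plaintext gives key = plaintext ⊕ ciphertext.
byte 0: 3f ⊕ dd = e2
byte 1: d7 ⊕ 2f = f8
byte 2: 02 ⊕ 51 = 53
byte 3: d5 ⊕ 09 = dc
byte 4: 76 ⊕ a6 = d0
byte 5: e2 ⊕ ca = 28
byte 6: d9 ⊕ ca = 13
byte 7: 53 ⊕ 0b = 58
byte 8: 41 ⊕ d8 = 99
byte 9: f1 ⊕ f8 = 09
byte 10: c8 ⊕ 87 = 4f
byte 11: b6 ⊕ 76 = c0

e2 f8 53 dc d0 28 13 58 99 09 4f c0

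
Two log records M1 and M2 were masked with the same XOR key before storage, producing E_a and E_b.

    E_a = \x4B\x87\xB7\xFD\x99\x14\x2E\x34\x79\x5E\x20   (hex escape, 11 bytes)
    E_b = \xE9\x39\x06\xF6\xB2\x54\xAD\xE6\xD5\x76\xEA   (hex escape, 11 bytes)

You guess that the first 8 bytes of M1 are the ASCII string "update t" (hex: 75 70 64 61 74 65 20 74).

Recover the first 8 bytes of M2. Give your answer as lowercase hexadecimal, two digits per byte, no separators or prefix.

First, E_a ⊕ E_b = (M1 ⊕ K) ⊕ (M2 ⊕ K) = M1 ⊕ M2, so the key drops out. Then M2 = (M1 ⊕ M2) ⊕ M1 over the first 8 bytes.
byte 0: (4b xor e9) xor 75 = a2 xor 75 = d7
byte 1: (87 xor 39) xor 70 = be xor 70 = ce
byte 2: (b7 xor 06) xor 64 = b1 xor 64 = d5
byte 3: (fd xor f6) xor 61 = 0b xor 61 = 6a
byte 4: (99 xor b2) xor 74 = 2b xor 74 = 5f
byte 5: (14 xor 54) xor 65 = 40 xor 65 = 25
byte 6: (2e xor ad) xor 20 = 83 xor 20 = a3
byte 7: (34 xor e6) xor 74 = d2 xor 74 = a6

d7ced56a5f25a3a6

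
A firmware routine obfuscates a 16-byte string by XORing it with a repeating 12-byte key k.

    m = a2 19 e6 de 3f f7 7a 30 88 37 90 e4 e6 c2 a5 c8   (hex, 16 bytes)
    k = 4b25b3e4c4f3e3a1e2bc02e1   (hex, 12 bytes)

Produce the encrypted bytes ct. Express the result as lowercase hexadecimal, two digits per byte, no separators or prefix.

e93c553afb0499916a8b9205ade7162c

The 12-byte key repeats, so the effective keystream is 4b 25 b3 e4 c4 f3 e3 a1 e2 bc 02 e1 4b 25 b3 e4.
byte 0: a2 ⊕ 4b = e9
byte 1: 19 ⊕ 25 = 3c
byte 2: e6 ⊕ b3 = 55
byte 3: de ⊕ e4 = 3a
byte 4: 3f ⊕ c4 = fb
byte 5: f7 ⊕ f3 = 04
byte 6: 7a ⊕ e3 = 99
byte 7: 30 ⊕ a1 = 91
byte 8: 88 ⊕ e2 = 6a
byte 9: 37 ⊕ bc = 8b
byte 10: 90 ⊕ 02 = 92
byte 11: e4 ⊕ e1 = 05
byte 12: e6 ⊕ 4b = ad
byte 13: c2 ⊕ 25 = e7
byte 14: a5 ⊕ b3 = 16
byte 15: c8 ⊕ e4 = 2c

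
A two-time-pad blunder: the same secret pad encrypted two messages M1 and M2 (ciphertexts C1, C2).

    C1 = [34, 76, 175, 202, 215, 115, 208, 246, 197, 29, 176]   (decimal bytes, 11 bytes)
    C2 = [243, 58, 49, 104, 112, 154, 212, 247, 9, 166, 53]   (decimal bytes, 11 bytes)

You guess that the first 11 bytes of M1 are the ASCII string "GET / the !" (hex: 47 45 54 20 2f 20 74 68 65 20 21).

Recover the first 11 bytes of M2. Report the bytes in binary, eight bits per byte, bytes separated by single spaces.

10010110 00110011 11001010 10000010 10001000 11001001 01110000 01101001 10101001 10011011 10100100

First, C1 ⊕ C2 = (M1 ⊕ K) ⊕ (M2 ⊕ K) = M1 ⊕ M2, so the key drops out. Then M2 = (M1 ⊕ M2) ⊕ M1 over the first 11 bytes.
byte 0: (22 ⊕ f3) ⊕ 47 = d1 ⊕ 47 = 96
byte 1: (4c ⊕ 3a) ⊕ 45 = 76 ⊕ 45 = 33
byte 2: (af ⊕ 31) ⊕ 54 = 9e ⊕ 54 = ca
byte 3: (ca ⊕ 68) ⊕ 20 = a2 ⊕ 20 = 82
byte 4: (d7 ⊕ 70) ⊕ 2f = a7 ⊕ 2f = 88
byte 5: (73 ⊕ 9a) ⊕ 20 = e9 ⊕ 20 = c9
byte 6: (d0 ⊕ d4) ⊕ 74 = 04 ⊕ 74 = 70
byte 7: (f6 ⊕ f7) ⊕ 68 = 01 ⊕ 68 = 69
byte 8: (c5 ⊕ 09) ⊕ 65 = cc ⊕ 65 = a9
byte 9: (1d ⊕ a6) ⊕ 20 = bb ⊕ 20 = 9b
byte 10: (b0 ⊕ 35) ⊕ 21 = 85 ⊕ 21 = a4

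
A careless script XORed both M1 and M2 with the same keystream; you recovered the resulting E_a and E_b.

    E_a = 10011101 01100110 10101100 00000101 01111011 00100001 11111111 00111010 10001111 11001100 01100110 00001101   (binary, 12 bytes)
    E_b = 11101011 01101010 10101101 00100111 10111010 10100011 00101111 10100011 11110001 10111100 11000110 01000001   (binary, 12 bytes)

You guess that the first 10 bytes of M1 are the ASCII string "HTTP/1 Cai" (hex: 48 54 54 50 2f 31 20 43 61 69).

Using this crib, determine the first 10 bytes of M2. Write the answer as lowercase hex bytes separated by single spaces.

First, E_a ⊕ E_b = (M1 ⊕ K) ⊕ (M2 ⊕ K) = M1 ⊕ M2, so the key drops out. Then M2 = (M1 ⊕ M2) ⊕ M1 over the first 10 bytes.
byte 0: (9d ⊕ eb) ⊕ 48 = 76 ⊕ 48 = 3e
byte 1: (66 ⊕ 6a) ⊕ 54 = 0c ⊕ 54 = 58
byte 2: (ac ⊕ ad) ⊕ 54 = 01 ⊕ 54 = 55
byte 3: (05 ⊕ 27) ⊕ 50 = 22 ⊕ 50 = 72
byte 4: (7b ⊕ ba) ⊕ 2f = c1 ⊕ 2f = ee
byte 5: (21 ⊕ a3) ⊕ 31 = 82 ⊕ 31 = b3
byte 6: (ff ⊕ 2f) ⊕ 20 = d0 ⊕ 20 = f0
byte 7: (3a ⊕ a3) ⊕ 43 = 99 ⊕ 43 = da
byte 8: (8f ⊕ f1) ⊕ 61 = 7e ⊕ 61 = 1f
byte 9: (cc ⊕ bc) ⊕ 69 = 70 ⊕ 69 = 19

3e 58 55 72 ee b3 f0 da 1f 19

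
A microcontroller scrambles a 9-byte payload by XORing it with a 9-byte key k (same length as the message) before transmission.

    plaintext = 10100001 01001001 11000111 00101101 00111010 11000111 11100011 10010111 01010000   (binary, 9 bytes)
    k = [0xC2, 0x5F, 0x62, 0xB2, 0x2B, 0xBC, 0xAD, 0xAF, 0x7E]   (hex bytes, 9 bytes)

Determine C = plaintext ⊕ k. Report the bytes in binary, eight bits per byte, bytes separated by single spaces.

XOR is its own inverse, so applying the key byte-wise gives the result directly.
byte 0: a1 xor c2 = 63
byte 1: 49 xor 5f = 16
byte 2: c7 xor 62 = a5
byte 3: 2d xor b2 = 9f
byte 4: 3a xor 2b = 11
byte 5: c7 xor bc = 7b
byte 6: e3 xor ad = 4e
byte 7: 97 xor af = 38
byte 8: 50 xor 7e = 2e

01100011 00010110 10100101 10011111 00010001 01111011 01001110 00111000 00101110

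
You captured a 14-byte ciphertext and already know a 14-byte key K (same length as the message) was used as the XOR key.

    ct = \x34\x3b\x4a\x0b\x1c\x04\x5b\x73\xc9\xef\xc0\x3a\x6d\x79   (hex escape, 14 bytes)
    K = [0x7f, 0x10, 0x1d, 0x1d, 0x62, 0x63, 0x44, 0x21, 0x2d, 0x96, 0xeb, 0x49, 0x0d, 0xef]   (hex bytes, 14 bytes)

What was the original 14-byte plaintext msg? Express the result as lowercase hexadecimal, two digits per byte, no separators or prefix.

4b2b57167e671f52e4792b736096

XOR is its own inverse, so applying the key byte-wise gives the result directly.
00110100 ⊕ 01111111 = 01001011
00111011 ⊕ 00010000 = 00101011
01001010 ⊕ 00011101 = 01010111
00001011 ⊕ 00011101 = 00010110
00011100 ⊕ 01100010 = 01111110
00000100 ⊕ 01100011 = 01100111
01011011 ⊕ 01000100 = 00011111
01110011 ⊕ 00100001 = 01010010
11001001 ⊕ 00101101 = 11100100
11101111 ⊕ 10010110 = 01111001
11000000 ⊕ 11101011 = 00101011
00111010 ⊕ 01001001 = 01110011
01101101 ⊕ 00001101 = 01100000
01111001 ⊕ 11101111 = 10010110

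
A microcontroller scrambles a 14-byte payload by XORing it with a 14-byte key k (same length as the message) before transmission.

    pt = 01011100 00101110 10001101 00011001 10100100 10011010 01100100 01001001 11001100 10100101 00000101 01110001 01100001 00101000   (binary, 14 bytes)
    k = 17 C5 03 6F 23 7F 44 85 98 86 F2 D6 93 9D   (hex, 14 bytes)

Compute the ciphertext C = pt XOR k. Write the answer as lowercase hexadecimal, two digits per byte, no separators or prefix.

4beb8e7687e520cc5423f7a7f2b5

5c XOR 17 = 4b
2e XOR c5 = eb
8d XOR 03 = 8e
19 XOR 6f = 76
a4 XOR 23 = 87
9a XOR 7f = e5
64 XOR 44 = 20
49 XOR 85 = cc
cc XOR 98 = 54
a5 XOR 86 = 23
05 XOR f2 = f7
71 XOR d6 = a7
61 XOR 93 = f2
28 XOR 9d = b5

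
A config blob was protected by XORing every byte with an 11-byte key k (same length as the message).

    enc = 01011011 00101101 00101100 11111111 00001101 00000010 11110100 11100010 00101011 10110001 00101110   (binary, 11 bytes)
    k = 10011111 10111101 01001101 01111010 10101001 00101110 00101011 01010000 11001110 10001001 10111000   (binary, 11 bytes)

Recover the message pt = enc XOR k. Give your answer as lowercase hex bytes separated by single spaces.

5b ⊕ 9f = c4
2d ⊕ bd = 90
2c ⊕ 4d = 61
ff ⊕ 7a = 85
0d ⊕ a9 = a4
02 ⊕ 2e = 2c
f4 ⊕ 2b = df
e2 ⊕ 50 = b2
2b ⊕ ce = e5
b1 ⊕ 89 = 38
2e ⊕ b8 = 96

c4 90 61 85 a4 2c df b2 e5 38 96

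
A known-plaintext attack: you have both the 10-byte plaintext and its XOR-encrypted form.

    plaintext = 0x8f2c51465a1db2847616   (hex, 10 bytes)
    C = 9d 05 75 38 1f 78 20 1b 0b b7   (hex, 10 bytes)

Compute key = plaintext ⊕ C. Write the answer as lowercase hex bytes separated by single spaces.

12 29 24 7e 45 65 92 9f 7d a1

Since C = plaintext ⊕ key, XORing both sides with plaintext gives key = plaintext ⊕ C.
byte 0: 8f ^ 9d = 12
byte 1: 2c ^ 05 = 29
byte 2: 51 ^ 75 = 24
byte 3: 46 ^ 38 = 7e
byte 4: 5a ^ 1f = 45
byte 5: 1d ^ 78 = 65
byte 6: b2 ^ 20 = 92
byte 7: 84 ^ 1b = 9f
byte 8: 76 ^ 0b = 7d
byte 9: 16 ^ b7 = a1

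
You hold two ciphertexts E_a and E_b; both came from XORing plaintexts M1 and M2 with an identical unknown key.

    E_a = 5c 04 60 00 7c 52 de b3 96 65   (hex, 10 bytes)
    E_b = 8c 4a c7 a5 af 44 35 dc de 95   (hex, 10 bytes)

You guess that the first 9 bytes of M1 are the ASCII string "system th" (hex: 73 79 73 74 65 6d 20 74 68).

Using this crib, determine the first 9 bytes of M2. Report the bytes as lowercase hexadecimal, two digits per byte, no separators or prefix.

a337d4d1b67bcb1b20

First, E_a ⊕ E_b = (M1 ⊕ K) ⊕ (M2 ⊕ K) = M1 ⊕ M2, so the key drops out. Then M2 = (M1 ⊕ M2) ⊕ M1 over the first 9 bytes.
byte 0: (5c XOR 8c) XOR 73 = d0 XOR 73 = a3
byte 1: (04 XOR 4a) XOR 79 = 4e XOR 79 = 37
byte 2: (60 XOR c7) XOR 73 = a7 XOR 73 = d4
byte 3: (00 XOR a5) XOR 74 = a5 XOR 74 = d1
byte 4: (7c XOR af) XOR 65 = d3 XOR 65 = b6
byte 5: (52 XOR 44) XOR 6d = 16 XOR 6d = 7b
byte 6: (de XOR 35) XOR 20 = eb XOR 20 = cb
byte 7: (b3 XOR dc) XOR 74 = 6f XOR 74 = 1b
byte 8: (96 XOR de) XOR 68 = 48 XOR 68 = 20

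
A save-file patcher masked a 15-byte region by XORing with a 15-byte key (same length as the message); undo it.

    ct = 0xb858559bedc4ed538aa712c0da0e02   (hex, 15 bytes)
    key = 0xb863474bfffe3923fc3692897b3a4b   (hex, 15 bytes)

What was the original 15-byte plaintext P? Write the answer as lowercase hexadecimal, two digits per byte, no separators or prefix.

003b12d0123ad47076918049a13449

XOR is its own inverse, so applying the key byte-wise gives the result directly.
184 XOR 184 =   0
 88 XOR  99 =  59
 85 XOR  71 =  18
155 XOR  75 = 208
237 XOR 255 =  18
196 XOR 254 =  58
237 XOR  57 = 212
 83 XOR  35 = 112
138 XOR 252 = 118
167 XOR  54 = 145
 18 XOR 146 = 128
192 XOR 137 =  73
218 XOR 123 = 161
 14 XOR  58 =  52
  2 XOR  75 =  73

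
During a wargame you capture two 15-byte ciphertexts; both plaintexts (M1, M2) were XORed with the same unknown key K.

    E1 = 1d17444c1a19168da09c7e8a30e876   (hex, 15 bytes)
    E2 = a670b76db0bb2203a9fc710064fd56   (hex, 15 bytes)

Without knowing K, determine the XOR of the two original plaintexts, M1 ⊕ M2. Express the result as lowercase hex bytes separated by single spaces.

bb 67 f3 21 aa a2 34 8e 09 60 0f 8a 54 15 20

E1 ⊕ E2 = (M1 ⊕ K) ⊕ (M2 ⊕ K) = M1 ⊕ M2 — the shared key cancels under XOR.
 29 xor 166 = 187
 23 xor 112 = 103
 68 xor 183 = 243
 76 xor 109 =  33
 26 xor 176 = 170
 25 xor 187 = 162
 22 xor  34 =  52
141 xor   3 = 142
160 xor 169 =   9
156 xor 252 =  96
126 xor 113 =  15
138 xor   0 = 138
 48 xor 100 =  84
232 xor 253 =  21
118 xor  86 =  32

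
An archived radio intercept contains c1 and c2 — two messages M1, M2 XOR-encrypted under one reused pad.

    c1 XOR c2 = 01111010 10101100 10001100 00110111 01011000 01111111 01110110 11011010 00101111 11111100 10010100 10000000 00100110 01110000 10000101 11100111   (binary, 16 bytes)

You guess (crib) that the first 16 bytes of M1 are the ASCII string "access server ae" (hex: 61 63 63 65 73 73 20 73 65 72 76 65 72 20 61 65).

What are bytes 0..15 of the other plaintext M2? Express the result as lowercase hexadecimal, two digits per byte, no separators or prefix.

Since c1 ⊕ c2 = M1 ⊕ M2, XORing with the guessed M1 bytes yields the corresponding M2 bytes: M2 = (c1 ⊕ c2) ⊕ M1.
7a XOR 61 = 1b
ac XOR 63 = cf
8c XOR 63 = ef
37 XOR 65 = 52
58 XOR 73 = 2b
7f XOR 73 = 0c
76 XOR 20 = 56
da XOR 73 = a9
2f XOR 65 = 4a
fc XOR 72 = 8e
94 XOR 76 = e2
80 XOR 65 = e5
26 XOR 72 = 54
70 XOR 20 = 50
85 XOR 61 = e4
e7 XOR 65 = 82

1bcfef522b0c56a94a8ee2e55450e482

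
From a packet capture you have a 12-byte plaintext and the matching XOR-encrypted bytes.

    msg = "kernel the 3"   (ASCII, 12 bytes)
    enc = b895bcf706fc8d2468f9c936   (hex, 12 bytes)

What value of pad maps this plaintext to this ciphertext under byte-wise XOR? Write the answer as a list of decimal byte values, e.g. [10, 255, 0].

[211, 240, 206, 153, 99, 144, 173, 80, 0, 156, 233, 5]

Since enc = msg ⊕ pad, XORing both sides with msg gives pad = msg ⊕ enc.
01101011 xor 10111000 = 11010011
01100101 xor 10010101 = 11110000
01110010 xor 10111100 = 11001110
01101110 xor 11110111 = 10011001
01100101 xor 00000110 = 01100011
01101100 xor 11111100 = 10010000
00100000 xor 10001101 = 10101101
01110100 xor 00100100 = 01010000
01101000 xor 01101000 = 00000000
01100101 xor 11111001 = 10011100
00100000 xor 11001001 = 11101001
00110011 xor 00110110 = 00000101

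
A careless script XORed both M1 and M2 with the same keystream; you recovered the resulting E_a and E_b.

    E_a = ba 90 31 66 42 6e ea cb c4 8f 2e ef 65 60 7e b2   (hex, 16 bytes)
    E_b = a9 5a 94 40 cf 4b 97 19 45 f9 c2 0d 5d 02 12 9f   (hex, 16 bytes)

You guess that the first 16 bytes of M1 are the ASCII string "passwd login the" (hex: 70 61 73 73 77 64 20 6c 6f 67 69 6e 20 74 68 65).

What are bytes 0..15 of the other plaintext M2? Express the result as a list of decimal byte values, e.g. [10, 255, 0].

[99, 171, 214, 85, 250, 65, 93, 190, 238, 17, 133, 140, 24, 22, 4, 72]

First, E_a ⊕ E_b = (M1 ⊕ K) ⊕ (M2 ⊕ K) = M1 ⊕ M2, so the key drops out. Then M2 = (M1 ⊕ M2) ⊕ M1 over the first 16 bytes.
byte 0: (ba xor a9) xor 70 = 13 xor 70 = 63
byte 1: (90 xor 5a) xor 61 = ca xor 61 = ab
byte 2: (31 xor 94) xor 73 = a5 xor 73 = d6
byte 3: (66 xor 40) xor 73 = 26 xor 73 = 55
byte 4: (42 xor cf) xor 77 = 8d xor 77 = fa
byte 5: (6e xor 4b) xor 64 = 25 xor 64 = 41
byte 6: (ea xor 97) xor 20 = 7d xor 20 = 5d
byte 7: (cb xor 19) xor 6c = d2 xor 6c = be
byte 8: (c4 xor 45) xor 6f = 81 xor 6f = ee
byte 9: (8f xor f9) xor 67 = 76 xor 67 = 11
byte 10: (2e xor c2) xor 69 = ec xor 69 = 85
byte 11: (ef xor 0d) xor 6e = e2 xor 6e = 8c
byte 12: (65 xor 5d) xor 20 = 38 xor 20 = 18
byte 13: (60 xor 02) xor 74 = 62 xor 74 = 16
byte 14: (7e xor 12) xor 68 = 6c xor 68 = 04
byte 15: (b2 xor 9f) xor 65 = 2d xor 65 = 48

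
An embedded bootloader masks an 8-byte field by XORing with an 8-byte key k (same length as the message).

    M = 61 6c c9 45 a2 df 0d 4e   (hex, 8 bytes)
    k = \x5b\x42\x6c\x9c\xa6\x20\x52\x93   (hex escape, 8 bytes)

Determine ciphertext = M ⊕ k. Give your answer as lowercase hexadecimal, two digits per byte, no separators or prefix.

61 XOR 5b = 3a
6c XOR 42 = 2e
c9 XOR 6c = a5
45 XOR 9c = d9
a2 XOR a6 = 04
df XOR 20 = ff
0d XOR 52 = 5f
4e XOR 93 = dd

3a2ea5d904ff5fdd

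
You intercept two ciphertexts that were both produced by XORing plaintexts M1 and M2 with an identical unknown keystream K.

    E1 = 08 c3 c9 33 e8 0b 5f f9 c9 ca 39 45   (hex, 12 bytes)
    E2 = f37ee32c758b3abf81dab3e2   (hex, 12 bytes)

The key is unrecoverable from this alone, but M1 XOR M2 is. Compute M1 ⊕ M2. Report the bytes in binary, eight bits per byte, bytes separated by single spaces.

11111011 10111101 00101010 00011111 10011101 10000000 01100101 01000110 01001000 00010000 10001010 10100111

E1 ⊕ E2 = (M1 ⊕ K) ⊕ (M2 ⊕ K) = M1 ⊕ M2 — the shared key cancels under XOR.
08 XOR f3 = fb
c3 XOR 7e = bd
c9 XOR e3 = 2a
33 XOR 2c = 1f
e8 XOR 75 = 9d
0b XOR 8b = 80
5f XOR 3a = 65
f9 XOR bf = 46
c9 XOR 81 = 48
ca XOR da = 10
39 XOR b3 = 8a
45 XOR e2 = a7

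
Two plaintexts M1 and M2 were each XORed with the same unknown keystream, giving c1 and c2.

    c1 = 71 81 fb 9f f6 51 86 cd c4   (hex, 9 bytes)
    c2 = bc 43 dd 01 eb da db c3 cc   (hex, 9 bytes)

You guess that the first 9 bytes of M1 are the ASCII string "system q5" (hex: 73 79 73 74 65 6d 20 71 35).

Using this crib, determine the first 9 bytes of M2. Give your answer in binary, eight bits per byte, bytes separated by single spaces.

10111110 10111011 01010101 11101010 01111000 11100110 01111101 01111111 00111101

First, c1 ⊕ c2 = (M1 ⊕ K) ⊕ (M2 ⊕ K) = M1 ⊕ M2, so the key drops out. Then M2 = (M1 ⊕ M2) ⊕ M1 over the first 9 bytes.
byte 0: (71 XOR bc) XOR 73 = cd XOR 73 = be
byte 1: (81 XOR 43) XOR 79 = c2 XOR 79 = bb
byte 2: (fb XOR dd) XOR 73 = 26 XOR 73 = 55
byte 3: (9f XOR 01) XOR 74 = 9e XOR 74 = ea
byte 4: (f6 XOR eb) XOR 65 = 1d XOR 65 = 78
byte 5: (51 XOR da) XOR 6d = 8b XOR 6d = e6
byte 6: (86 XOR db) XOR 20 = 5d XOR 20 = 7d
byte 7: (cd XOR c3) XOR 71 = 0e XOR 71 = 7f
byte 8: (c4 XOR cc) XOR 35 = 08 XOR 35 = 3d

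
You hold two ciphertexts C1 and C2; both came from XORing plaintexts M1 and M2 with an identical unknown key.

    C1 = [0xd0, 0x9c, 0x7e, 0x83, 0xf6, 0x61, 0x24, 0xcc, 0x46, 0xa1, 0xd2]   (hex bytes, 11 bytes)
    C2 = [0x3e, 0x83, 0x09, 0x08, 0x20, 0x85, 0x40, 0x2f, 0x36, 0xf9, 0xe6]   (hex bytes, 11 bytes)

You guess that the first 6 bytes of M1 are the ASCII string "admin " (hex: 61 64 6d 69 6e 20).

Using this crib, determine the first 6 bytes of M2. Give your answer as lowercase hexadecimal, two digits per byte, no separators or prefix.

First, C1 ⊕ C2 = (M1 ⊕ K) ⊕ (M2 ⊕ K) = M1 ⊕ M2, so the key drops out. Then M2 = (M1 ⊕ M2) ⊕ M1 over the first 6 bytes.
byte 0: (d0 xor 3e) xor 61 = ee xor 61 = 8f
byte 1: (9c xor 83) xor 64 = 1f xor 64 = 7b
byte 2: (7e xor 09) xor 6d = 77 xor 6d = 1a
byte 3: (83 xor 08) xor 69 = 8b xor 69 = e2
byte 4: (f6 xor 20) xor 6e = d6 xor 6e = b8
byte 5: (61 xor 85) xor 20 = e4 xor 20 = c4

8f7b1ae2b8c4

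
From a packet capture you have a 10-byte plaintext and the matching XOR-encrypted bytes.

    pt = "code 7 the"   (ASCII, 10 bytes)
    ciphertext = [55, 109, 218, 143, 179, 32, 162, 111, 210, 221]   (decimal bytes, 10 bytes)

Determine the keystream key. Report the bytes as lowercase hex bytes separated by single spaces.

Since ciphertext = pt ⊕ key, XORing both sides with pt gives key = pt ⊕ ciphertext.
 99 XOR  55 =  84
111 XOR 109 =   2
100 XOR 218 = 190
101 XOR 143 = 234
 32 XOR 179 = 147
 55 XOR  32 =  23
 32 XOR 162 = 130
116 XOR 111 =  27
104 XOR 210 = 186
101 XOR 221 = 184

54 02 be ea 93 17 82 1b ba b8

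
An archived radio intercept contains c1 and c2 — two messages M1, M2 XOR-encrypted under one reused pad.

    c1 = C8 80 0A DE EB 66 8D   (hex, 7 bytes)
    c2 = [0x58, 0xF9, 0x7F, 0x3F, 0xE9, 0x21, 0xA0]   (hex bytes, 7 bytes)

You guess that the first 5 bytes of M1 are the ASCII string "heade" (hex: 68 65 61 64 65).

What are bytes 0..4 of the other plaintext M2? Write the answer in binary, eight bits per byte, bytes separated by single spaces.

11111000 00011100 00010100 10000101 01100111

First, c1 ⊕ c2 = (M1 ⊕ K) ⊕ (M2 ⊕ K) = M1 ⊕ M2, so the key drops out. Then M2 = (M1 ⊕ M2) ⊕ M1 over the first 5 bytes.
byte 0: (c8 ^ 58) ^ 68 = 90 ^ 68 = f8
byte 1: (80 ^ f9) ^ 65 = 79 ^ 65 = 1c
byte 2: (0a ^ 7f) ^ 61 = 75 ^ 61 = 14
byte 3: (de ^ 3f) ^ 64 = e1 ^ 64 = 85
byte 4: (eb ^ e9) ^ 65 = 02 ^ 65 = 67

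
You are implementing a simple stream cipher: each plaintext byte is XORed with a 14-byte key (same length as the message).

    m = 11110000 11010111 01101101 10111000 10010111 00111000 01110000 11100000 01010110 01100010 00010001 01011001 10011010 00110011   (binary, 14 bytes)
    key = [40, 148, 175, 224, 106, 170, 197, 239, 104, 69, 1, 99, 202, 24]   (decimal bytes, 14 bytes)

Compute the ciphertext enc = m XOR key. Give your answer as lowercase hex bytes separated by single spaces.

d8 43 c2 58 fd 92 b5 0f 3e 27 10 3a 50 2b

f0 ^ 28 = d8
d7 ^ 94 = 43
6d ^ af = c2
b8 ^ e0 = 58
97 ^ 6a = fd
38 ^ aa = 92
70 ^ c5 = b5
e0 ^ ef = 0f
56 ^ 68 = 3e
62 ^ 45 = 27
11 ^ 01 = 10
59 ^ 63 = 3a
9a ^ ca = 50
33 ^ 18 = 2b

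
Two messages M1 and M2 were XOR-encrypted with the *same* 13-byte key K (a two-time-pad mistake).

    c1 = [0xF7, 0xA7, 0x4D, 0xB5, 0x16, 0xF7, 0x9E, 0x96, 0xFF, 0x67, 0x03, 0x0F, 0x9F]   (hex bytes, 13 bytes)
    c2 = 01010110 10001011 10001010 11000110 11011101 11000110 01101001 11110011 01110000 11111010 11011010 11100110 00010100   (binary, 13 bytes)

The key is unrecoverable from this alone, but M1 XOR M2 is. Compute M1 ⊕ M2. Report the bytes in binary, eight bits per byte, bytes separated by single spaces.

10100001 00101100 11000111 01110011 11001011 00110001 11110111 01100101 10001111 10011101 11011001 11101001 10001011

c1 ⊕ c2 = (M1 ⊕ K) ⊕ (M2 ⊕ K) = M1 ⊕ M2 — the shared key cancels under XOR.
byte 0: f7 ^ 56 = a1
byte 1: a7 ^ 8b = 2c
byte 2: 4d ^ 8a = c7
byte 3: b5 ^ c6 = 73
byte 4: 16 ^ dd = cb
byte 5: f7 ^ c6 = 31
byte 6: 9e ^ 69 = f7
byte 7: 96 ^ f3 = 65
byte 8: ff ^ 70 = 8f
byte 9: 67 ^ fa = 9d
byte 10: 03 ^ da = d9
byte 11: 0f ^ e6 = e9
byte 12: 9f ^ 14 = 8b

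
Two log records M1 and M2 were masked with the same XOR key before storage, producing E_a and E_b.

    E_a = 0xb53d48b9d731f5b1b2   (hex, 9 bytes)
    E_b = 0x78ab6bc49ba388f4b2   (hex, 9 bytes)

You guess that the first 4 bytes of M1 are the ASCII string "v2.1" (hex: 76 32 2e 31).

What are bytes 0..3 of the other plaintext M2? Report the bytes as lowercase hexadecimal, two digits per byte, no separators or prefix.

bba40d4c

First, E_a ⊕ E_b = (M1 ⊕ K) ⊕ (M2 ⊕ K) = M1 ⊕ M2, so the key drops out. Then M2 = (M1 ⊕ M2) ⊕ M1 over the first 4 bytes.
byte 0: (b5 XOR 78) XOR 76 = cd XOR 76 = bb
byte 1: (3d XOR ab) XOR 32 = 96 XOR 32 = a4
byte 2: (48 XOR 6b) XOR 2e = 23 XOR 2e = 0d
byte 3: (b9 XOR c4) XOR 31 = 7d XOR 31 = 4c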